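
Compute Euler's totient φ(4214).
φ is multiplicative, with φ(p^e) = p^e − p^(e−1). Factorise 4214 = 2 · 7^2 · 43. Then
  φ(4214) = (2 − 1) · (7^2 − 7^1) · (43 − 1) = 1 · 42 · 42 = 1764.

Final answer: φ(4214) = 1764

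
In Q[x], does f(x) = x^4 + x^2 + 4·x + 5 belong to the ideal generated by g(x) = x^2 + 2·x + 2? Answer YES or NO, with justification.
In Q[x] the ideal (g) consists of all multiples of g, so f ∈ (g) iff g | f, i.e. iff the remainder of f on division by g is 0. Divide f by g (g is monic, so eliminate the leading term of the running remainder at each step):
  leading term x^4: subtract (x^2)·g(x) = x^4 + 2·x^3 + 2·x^2, leaving -2·x^3 - x^2 + 4·x + 5
  leading term -2·x^3: subtract (-2·x)·g(x) = -2·x^3 - 4·x^2 - 4·x, leaving 3·x^2 + 8·x + 5
  leading term 3·x^2: subtract (3)·g(x) = 3·x^2 + 6·x + 6, leaving 2·x - 1
The remainder r(x) = 2·x - 1 ≠ 0 (and deg r < deg g), so g ∤ f, i.e. f ∉ (g).

Final answer: NO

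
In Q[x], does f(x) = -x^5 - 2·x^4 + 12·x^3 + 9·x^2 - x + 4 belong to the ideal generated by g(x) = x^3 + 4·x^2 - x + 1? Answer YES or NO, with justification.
NO

In Q[x] the ideal (g) consists of all multiples of g, so f ∈ (g) iff g | f, i.e. iff the remainder of f on division by g is 0. Divide f by g (g is monic, so eliminate the leading term of the running remainder at each step):
  leading term -x^5: subtract (-x^2)·g(x) = -x^5 - 4·x^4 + x^3 - x^2, leaving 2·x^4 + 11·x^3 + 10·x^2 - x + 4
  leading term 2·x^4: subtract (2·x)·g(x) = 2·x^4 + 8·x^3 - 2·x^2 + 2·x, leaving 3·x^3 + 12·x^2 - 3·x + 4
  leading term 3·x^3: subtract (3)·g(x) = 3·x^3 + 12·x^2 - 3·x + 3, leaving 1
The remainder r(x) = 1 ≠ 0 (and deg r < deg g), so g ∤ f, i.e. f ∉ (g).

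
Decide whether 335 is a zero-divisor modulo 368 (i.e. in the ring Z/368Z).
NO

gcd(335, 368) = 1, so 335 is a unit in Z/368Z (it has a multiplicative inverse). A unit cannot be a zero-divisor: if 335·b ≡ 0 then multiplying both sides by 335^(−1) gives b ≡ 0. So 335 is not a zero-divisor.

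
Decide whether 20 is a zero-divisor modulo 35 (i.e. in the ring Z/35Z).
YES

gcd(20, 35) = 5 > 1, so 20 is not a unit in Z/35Z. In Z/nZ every nonzero non-unit is a zero-divisor: explicitly, take b = 35/gcd = 7 ≠ 0 (mod 35); then 20·7 = 140 = 4·35, i.e. 20·7 ≡ 0 (mod 35). So 20 is a zero-divisor.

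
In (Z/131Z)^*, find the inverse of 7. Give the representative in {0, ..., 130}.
Apply the extended Euclidean algorithm to (131, 7), tracking rows (r, s, t) with s·131 + t·7 = r. Each division r_prev = q·r_cur + r_new produces the new row as (previous row) − q·(current row):
  row A: (131, 1, 0)   [1·131 + 0·7 = 131]
  row B: (7, 0, 1)   [0·131 + 1·7 = 7]
  131 = 18·7 + 5   → row C = row A − 18·row B = (5, 1, −18)   [check: 1·131 − 18·7 = 5]
  7 = 1·5 + 2   → row D = row B − 1·row C = (2, −1, 19)   [check: −1·131 + 19·7 = 2]
  5 = 2·2 + 1   → row E = row C − 2·row D = (1, 3, −56)   [check: 3·131 − 56·7 = 1]
  2 = 2·1 + 0   → remainder 0, stop. gcd = 1 (last nonzero row E).
The gcd is 1, so 7 is invertible mod 131. The last nonzero row gives 3·131 − 56·7 = 1, so t = −56. So 7^(−1) ≡ −56 ≡ 75 (mod 131). Verify: 7 · 75 = 525 ≡ 1 (mod 131). ✓

Final answer: 7^(−1) ≡ 75 (mod 131)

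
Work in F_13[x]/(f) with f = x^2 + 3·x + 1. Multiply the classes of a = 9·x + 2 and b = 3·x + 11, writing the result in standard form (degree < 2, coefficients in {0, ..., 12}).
a · b ≡ 11·x + 8 (mod f(x))

Multiply as integer polynomials: a · b = 27·x^2 + 105·x + 22. Reducing coefficients mod 13: a · b ≡ x^2 + x + 9. Now divide by f(x) = x^2 + 3·x + 1 in F_13[x], eliminating the leading term at each step:
  leading term x^2: subtract (1)·f(x) = x^2 + 3·x + 1, leaving 11·x + 8 (coefficients mod 13)
The degree is now < 2, so this is the remainder. Hence a · b ≡ 11·x + 8 in F_13[x]/(f).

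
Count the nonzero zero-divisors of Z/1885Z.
Z/1885Z has 540 nonzero zero-divisors

In Z/1885Z each nonzero element is either a unit (gcd with 1885 is 1) or a zero-divisor (gcd > 1). The number of units is φ(1885): factorise 1885 = 5 · 13 · 29, so φ(1885) = (5 − 1) · (13 − 1) · (29 − 1) = 4 · 12 · 28 = 1344. The nonzero elements number 1885 − 1 = 1884. Hence the nonzero zero-divisors number 1884 − 1344 = 540.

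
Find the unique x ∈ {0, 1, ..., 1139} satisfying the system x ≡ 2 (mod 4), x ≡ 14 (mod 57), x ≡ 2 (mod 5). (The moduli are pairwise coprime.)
The moduli 4, 57, 5 are pairwise coprime, so by the CRT there is a unique solution mod 4·57·5 = 1140.
Solve by successive substitution. Start with x ≡ 2 (mod 4).
  Combine with x ≡ 14 (mod 57): write x = 2 + 4·t and require 2 + 4·t ≡ 14 (mod 57), i.e. 4·t ≡ 14 − 2 ≡ 12 (mod 57). Since 4^(−1) ≡ 43 (mod 57), t ≡ 43·12 ≡ 3 (mod 57). So x ≡ 2 + 4·3 = 14 (mod 228).
  Combine with x ≡ 2 (mod 5): write x = 14 + 228·t and require 14 + 228·t ≡ 2 (mod 5), i.e. 228·t ≡ 2 − 14 ≡ 3 (mod 5). Since 228^(−1) ≡ 2 (mod 5) (228 ≡ 3 (mod 5)), t ≡ 2·3 ≡ 1 (mod 5). So x ≡ 14 + 228·1 = 242 (mod 1140).
Unique solution in [0, 1140): x = 242.

Final answer: x ≡ 242 (mod 1140); the representative in [0, 1140) is 242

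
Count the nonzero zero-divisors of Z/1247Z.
Z/1247Z has 70 nonzero zero-divisors

In Z/1247Z each nonzero element is either a unit (gcd with 1247 is 1) or a zero-divisor (gcd > 1). The number of units is φ(1247): factorise 1247 = 29 · 43, so φ(1247) = (29 − 1) · (43 − 1) = 28 · 42 = 1176. The nonzero elements number 1247 − 1 = 1246. Hence the nonzero zero-divisors number 1246 − 1176 = 70.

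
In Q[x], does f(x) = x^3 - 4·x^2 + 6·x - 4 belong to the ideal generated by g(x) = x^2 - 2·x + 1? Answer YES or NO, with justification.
NO

In Q[x] the ideal (g) consists of all multiples of g, so f ∈ (g) iff g | f, i.e. iff the remainder of f on division by g is 0. Divide f by g (g is monic, so eliminate the leading term of the running remainder at each step):
  leading term x^3: subtract (x)·g(x) = x^3 - 2·x^2 + x, leaving -2·x^2 + 5·x - 4
  leading term -2·x^2: subtract (-2)·g(x) = -2·x^2 + 4·x - 2, leaving x - 2
The remainder r(x) = x - 2 ≠ 0 (and deg r < deg g), so g ∤ f, i.e. f ∉ (g).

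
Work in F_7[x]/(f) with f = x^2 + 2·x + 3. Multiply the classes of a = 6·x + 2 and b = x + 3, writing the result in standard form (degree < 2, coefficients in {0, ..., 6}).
Multiply as integer polynomials: a · b = 6·x^2 + 20·x + 6. Reducing coefficients mod 7: a · b ≡ 6·x^2 + 6·x + 6. Now divide by f(x) = x^2 + 2·x + 3 in F_7[x], eliminating the leading term at each step:
  leading term 6·x^2: subtract (6)·f(x) = 6·x^2 + 5·x + 4, leaving x + 2 (coefficients mod 7)
The degree is now < 2, so this is the remainder. Hence a · b ≡ x + 2 in F_7[x]/(f).

Final answer: a · b ≡ x + 2 (mod f(x))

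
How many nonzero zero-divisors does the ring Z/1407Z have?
Z/1407Z has 614 nonzero zero-divisors

In Z/1407Z each nonzero element is either a unit (gcd with 1407 is 1) or a zero-divisor (gcd > 1). The number of units is φ(1407): factorise 1407 = 3 · 7 · 67, so φ(1407) = (3 − 1) · (7 − 1) · (67 − 1) = 2 · 6 · 66 = 792. The nonzero elements number 1407 − 1 = 1406. Hence the nonzero zero-divisors number 1406 − 792 = 614.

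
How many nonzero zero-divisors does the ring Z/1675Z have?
In Z/1675Z each nonzero element is either a unit (gcd with 1675 is 1) or a zero-divisor (gcd > 1). The number of units is φ(1675): factorise 1675 = 5^2 · 67, so φ(1675) = (5^2 − 5^1) · (67 − 1) = 20 · 66 = 1320. The nonzero elements number 1675 − 1 = 1674. Hence the nonzero zero-divisors number 1674 − 1320 = 354.

Final answer: Z/1675Z has 354 nonzero zero-divisors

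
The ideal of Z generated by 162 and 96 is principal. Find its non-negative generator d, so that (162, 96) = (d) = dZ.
In the PID Z, (a, b) is generated by gcd(a, b). Compute gcd(162, 96) with the extended Euclidean algorithm, tracking rows (r, s, t) with s·162 + t·96 = r:
  row A: (162, 1, 0)   [1·162 + 0·96 = 162]
  row B: (96, 0, 1)   [0·162 + 1·96 = 96]
  162 = 1·96 + 66   → row C = row A − 1·row B = (66, 1, −1)   [check: 1·162 − 1·96 = 66]
  96 = 1·66 + 30   → row D = row B − 1·row C = (30, −1, 2)   [check: −1·162 + 2·96 = 30]
  66 = 2·30 + 6   → row E = row C − 2·row D = (6, 3, −5)   [check: 3·162 − 5·96 = 6]
  30 = 5·6 + 0   → remainder 0, stop. gcd = 6 (last nonzero row E).
So gcd(162, 96) = 6, with Bézout identity 3·162 − 5·96 = 6. Containment (⊇): the Bézout identity exhibits 6 as an element of (162, 96), giving (6) ⊆ (162, 96). Containment (⊆): since 6 | 162 and 6 | 96 (162 = 6·27, 96 = 6·16), every Z-linear combination of 162 and 96 is divisible by 6, so (162, 96) ⊆ (6). Therefore (162, 96) = (6), d = 6.

Final answer: (162, 96) = (6); d = 6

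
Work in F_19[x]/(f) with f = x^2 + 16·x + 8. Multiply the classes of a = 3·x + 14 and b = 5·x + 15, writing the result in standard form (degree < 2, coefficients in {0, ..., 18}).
a · b ≡ 8·x + 14 (mod f(x))

Multiply as integer polynomials: a · b = 15·x^2 + 115·x + 210. Reducing coefficients mod 19: a · b ≡ 15·x^2 + x + 1. Now divide by f(x) = x^2 + 16·x + 8 in F_19[x], eliminating the leading term at each step:
  leading term 15·x^2: subtract (15)·f(x) = 15·x^2 + 12·x + 6, leaving 8·x + 14 (coefficients mod 19)
The degree is now < 2, so this is the remainder. Hence a · b ≡ 8·x + 14 in F_19[x]/(f).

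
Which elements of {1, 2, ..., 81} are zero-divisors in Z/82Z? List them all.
An element a ∈ Z/82Z (with a ≠ 0) is a zero-divisor iff gcd(a, 82) > 1 (because a is a unit precisely when gcd(a, n) = 1, and in Z/nZ every nonzero, non-unit element is a zero-divisor). Scan a = 1, ..., 81 and keep those with gcd(a, 82) > 1:
  gcd(2, 82) = 2, gcd(4, 82) = 2, gcd(6, 82) = 2, gcd(8, 82) = 2, gcd(10, 82) = 2, gcd(12, 82) = 2, gcd(14, 82) = 2, gcd(16, 82) = 2, gcd(18, 82) = 2, gcd(20, 82) = 2, gcd(22, 82) = 2, gcd(24, 82) = 2, gcd(26, 82) = 2, gcd(28, 82) = 2, gcd(30, 82) = 2, gcd(32, 82) = 2, gcd(34, 82) = 2, gcd(36, 82) = 2, gcd(38, 82) = 2, gcd(40, 82) = 2, gcd(41, 82) = 41, gcd(42, 82) = 2, gcd(44, 82) = 2, gcd(46, 82) = 2, gcd(48, 82) = 2, gcd(50, 82) = 2, gcd(52, 82) = 2, gcd(54, 82) = 2, gcd(56, 82) = 2, gcd(58, 82) = 2, gcd(60, 82) = 2, gcd(62, 82) = 2, gcd(64, 82) = 2, gcd(66, 82) = 2, gcd(68, 82) = 2, gcd(70, 82) = 2, gcd(72, 82) = 2, gcd(74, 82) = 2, gcd(76, 82) = 2, gcd(78, 82) = 2, gcd(80, 82) = 2.
All other a ∈ {1, ..., 81} have gcd(a, 82) = 1 and are units. So the nonzero zero-divisors are exactly the 41 values of a appearing in this scan.

Final answer: nonzero zero-divisors of Z/82Z = {2, 4, 6, 8, 10, 12, 14, 16, 18, 20, 22, 24, 26, 28, 30, 32, 34, 36, 38, 40, 41, 42, 44, 46, 48, 50, 52, 54, 56, 58, 60, 62, 64, 66, 68, 70, 72, 74, 76, 78, 80}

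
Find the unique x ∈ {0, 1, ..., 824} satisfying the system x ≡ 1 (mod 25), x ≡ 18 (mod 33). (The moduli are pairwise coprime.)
x ≡ 51 (mod 825); the representative in [0, 825) is 51

The moduli 25, 33 are pairwise coprime, so by the CRT there is a unique solution mod 25·33 = 825.
Solve by successive substitution. Start with x ≡ 1 (mod 25).
  Combine with x ≡ 18 (mod 33): write x = 1 + 25·t and require 1 + 25·t ≡ 18 (mod 33), i.e. 25·t ≡ 18 − 1 ≡ 17 (mod 33). Since 25^(−1) ≡ 4 (mod 33), t ≡ 4·17 ≡ 2 (mod 33). So x ≡ 1 + 25·2 = 51 (mod 825).
Unique solution in [0, 825): x = 51.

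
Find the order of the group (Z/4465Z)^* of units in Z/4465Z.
|(Z/4465Z)^*| = 3312

(Z/4465Z)^* consists of the classes a with gcd(a, 4465) = 1, so its order is φ(4465). φ is multiplicative, with φ(p^e) = p^e − p^(e−1). Factorise 4465 = 5 · 19 · 47. Then
  φ(4465) = (5 − 1) · (19 − 1) · (47 − 1) = 4 · 18 · 46 = 3312.
Thus |(Z/4465Z)^*| = 3312.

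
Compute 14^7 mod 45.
14

Use repeated squaring. Binary(7) = 111. Walk through the bits of the exponent 7 left-to-right: at each bit after the leading one, square the running value, then multiply by 14 if the bit is 1 (always reducing mod 45):
  bit 1 = 1 (leading): start with 14.
  bit 2 = 1: square 14^2 = 196 ≡ 16; bit is 1, so multiply 16·14 = 224 ≡ 44 (mod 45).
  bit 3 = 1: square 44^2 = 1936 ≡ 1; bit is 1, so multiply 1·14 = 14 (mod 45).
Final value: 14^7 ≡ 14 (mod 45).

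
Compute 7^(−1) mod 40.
Apply the extended Euclidean algorithm to (40, 7), tracking rows (r, s, t) with s·40 + t·7 = r. Each division r_prev = q·r_cur + r_new produces the new row as (previous row) − q·(current row):
  row A: (40, 1, 0)   [1·40 + 0·7 = 40]
  row B: (7, 0, 1)   [0·40 + 1·7 = 7]
  40 = 5·7 + 5   → row C = row A − 5·row B = (5, 1, −5)   [check: 1·40 − 5·7 = 5]
  7 = 1·5 + 2   → row D = row B − 1·row C = (2, −1, 6)   [check: −1·40 + 6·7 = 2]
  5 = 2·2 + 1   → row E = row C − 2·row D = (1, 3, −17)   [check: 3·40 − 17·7 = 1]
  2 = 2·1 + 0   → remainder 0, stop. gcd = 1 (last nonzero row E).
The gcd is 1, so 7 is invertible mod 40. The last nonzero row gives 3·40 − 17·7 = 1, so t = −17. So 7^(−1) ≡ −17 ≡ 23 (mod 40). Verify: 7 · 23 = 161 ≡ 1 (mod 40). ✓

Final answer: 7^(−1) ≡ 23 (mod 40)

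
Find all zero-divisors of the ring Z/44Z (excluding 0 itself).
An element a ∈ Z/44Z (with a ≠ 0) is a zero-divisor iff gcd(a, 44) > 1 (because a is a unit precisely when gcd(a, n) = 1, and in Z/nZ every nonzero, non-unit element is a zero-divisor). Scan a = 1, ..., 43 and keep those with gcd(a, 44) > 1:
  gcd(2, 44) = 2, gcd(4, 44) = 4, gcd(6, 44) = 2, gcd(8, 44) = 4, gcd(10, 44) = 2, gcd(11, 44) = 11, gcd(12, 44) = 4, gcd(14, 44) = 2, gcd(16, 44) = 4, gcd(18, 44) = 2, gcd(20, 44) = 4, gcd(22, 44) = 22, gcd(24, 44) = 4, gcd(26, 44) = 2, gcd(28, 44) = 4, gcd(30, 44) = 2, gcd(32, 44) = 4, gcd(33, 44) = 11, gcd(34, 44) = 2, gcd(36, 44) = 4, gcd(38, 44) = 2, gcd(40, 44) = 4, gcd(42, 44) = 2.
All other a ∈ {1, ..., 43} have gcd(a, 44) = 1 and are units. So the nonzero zero-divisors are exactly the 23 values of a appearing in this scan.

Final answer: nonzero zero-divisors of Z/44Z = {2, 4, 6, 8, 10, 11, 12, 14, 16, 18, 20, 22, 24, 26, 28, 30, 32, 33, 34, 36, 38, 40, 42}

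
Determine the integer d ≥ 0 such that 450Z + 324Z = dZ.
(450, 324) = (18); d = 18

In the PID Z, (a, b) is generated by gcd(a, b). Compute gcd(450, 324) with the extended Euclidean algorithm, tracking rows (r, s, t) with s·450 + t·324 = r:
  row A: (450, 1, 0)   [1·450 + 0·324 = 450]
  row B: (324, 0, 1)   [0·450 + 1·324 = 324]
  450 = 1·324 + 126   → row C = row A − 1·row B = (126, 1, −1)   [check: 1·450 − 1·324 = 126]
  324 = 2·126 + 72   → row D = row B − 2·row C = (72, −2, 3)   [check: −2·450 + 3·324 = 72]
  126 = 1·72 + 54   → row E = row C − 1·row D = (54, 3, −4)   [check: 3·450 − 4·324 = 54]
  72 = 1·54 + 18   → row F = row D − 1·row E = (18, −5, 7)   [check: −5·450 + 7·324 = 18]
  54 = 3·18 + 0   → remainder 0, stop. gcd = 18 (last nonzero row F).
So gcd(450, 324) = 18, with Bézout identity −5·450 + 7·324 = 18. Containment (⊇): the Bézout identity exhibits 18 as an element of (450, 324), giving (18) ⊆ (450, 324). Containment (⊆): since 18 | 450 and 18 | 324 (450 = 18·25, 324 = 18·18), every Z-linear combination of 450 and 324 is divisible by 18, so (450, 324) ⊆ (18). Therefore (450, 324) = (18), d = 18.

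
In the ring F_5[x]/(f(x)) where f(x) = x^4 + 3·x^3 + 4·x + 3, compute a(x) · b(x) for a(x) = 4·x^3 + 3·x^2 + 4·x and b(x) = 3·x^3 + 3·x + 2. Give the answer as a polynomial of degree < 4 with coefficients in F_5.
a · b ≡ 4·x^3 + 4·x (mod f(x))

Multiply as integer polynomials: a · b = 12·x^6 + 9·x^5 + 24·x^4 + 17·x^3 + 18·x^2 + 8·x. Reducing coefficients mod 5: a · b ≡ 2·x^6 + 4·x^5 + 4·x^4 + 2·x^3 + 3·x^2 + 3·x. Now divide by f(x) = x^4 + 3·x^3 + 4·x + 3 in F_5[x], eliminating the leading term at each step:
  leading term 2·x^6: subtract (2·x^2)·f(x) = 2·x^6 + x^5 + 3·x^3 + x^2, leaving 3·x^5 + 4·x^4 + 4·x^3 + 2·x^2 + 3·x (coefficients mod 5)
  leading term 3·x^5: subtract (3·x)·f(x) = 3·x^5 + 4·x^4 + 2·x^2 + 4·x, leaving 4·x^3 + 4·x (coefficients mod 5)
The degree is now < 4, so this is the remainder. Hence a · b ≡ 4·x^3 + 4·x in F_5[x]/(f).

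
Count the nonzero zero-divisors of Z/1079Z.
Z/1079Z has 94 nonzero zero-divisors

In Z/1079Z each nonzero element is either a unit (gcd with 1079 is 1) or a zero-divisor (gcd > 1). The number of units is φ(1079): factorise 1079 = 13 · 83, so φ(1079) = (13 − 1) · (83 − 1) = 12 · 82 = 984. The nonzero elements number 1079 − 1 = 1078. Hence the nonzero zero-divisors number 1078 − 984 = 94.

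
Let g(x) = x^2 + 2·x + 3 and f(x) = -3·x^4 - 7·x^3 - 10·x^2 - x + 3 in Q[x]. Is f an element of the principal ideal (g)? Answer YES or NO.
In Q[x] the ideal (g) consists of all multiples of g, so f ∈ (g) iff g | f, i.e. iff the remainder of f on division by g is 0. Divide f by g (g is monic, so eliminate the leading term of the running remainder at each step):
  leading term -3·x^4: subtract (-3·x^2)·g(x) = -3·x^4 - 6·x^3 - 9·x^2, leaving -x^3 - x^2 - x + 3
  leading term -x^3: subtract (-x)·g(x) = -x^3 - 2·x^2 - 3·x, leaving x^2 + 2·x + 3
  leading term x^2: subtract (1)·g(x) = x^2 + 2·x + 3, leaving 0
The remainder is 0, so f(x) = g(x) · h(x) with h(x) = -3·x^2 - x + 1. Hence g | f, i.e. f ∈ (g).

Final answer: YES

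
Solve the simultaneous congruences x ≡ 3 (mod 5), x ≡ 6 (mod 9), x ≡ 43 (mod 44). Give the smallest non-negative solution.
x ≡ 483 (mod 1980); the representative in [0, 1980) is 483

The moduli 5, 9, 44 are pairwise coprime, so by the CRT there is a unique solution mod 5·9·44 = 1980.
Solve by successive substitution. Start with x ≡ 3 (mod 5).
  Combine with x ≡ 6 (mod 9): write x = 3 + 5·t and require 3 + 5·t ≡ 6 (mod 9), i.e. 5·t ≡ 6 − 3 ≡ 3 (mod 9). Since 5^(−1) ≡ 2 (mod 9), t ≡ 2·3 ≡ 6 (mod 9). So x ≡ 3 + 5·6 = 33 (mod 45).
  Combine with x ≡ 43 (mod 44): write x = 33 + 45·t and require 33 + 45·t ≡ 43 (mod 44), i.e. 45·t ≡ 43 − 33 ≡ 10 (mod 44). Since 45^(−1) ≡ 1 (mod 44) (45 ≡ 1 (mod 44)), t ≡ 1·10 ≡ 10 (mod 44). So x ≡ 33 + 45·10 = 483 (mod 1980).
Unique solution in [0, 1980): x = 483.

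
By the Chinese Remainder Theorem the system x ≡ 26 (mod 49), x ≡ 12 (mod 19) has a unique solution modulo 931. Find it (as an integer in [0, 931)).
x ≡ 810 (mod 931); the representative in [0, 931) is 810

The moduli 49, 19 are pairwise coprime, so by the CRT there is a unique solution mod 49·19 = 931.
Solve by successive substitution. Start with x ≡ 26 (mod 49).
  Combine with x ≡ 12 (mod 19): write x = 26 + 49·t and require 26 + 49·t ≡ 12 (mod 19), i.e. 49·t ≡ 12 − 26 ≡ 5 (mod 19). Since 49^(−1) ≡ 7 (mod 19) (49 ≡ 11 (mod 19)), t ≡ 7·5 ≡ 16 (mod 19). So x ≡ 26 + 49·16 = 810 (mod 931).
Unique solution in [0, 931): x = 810.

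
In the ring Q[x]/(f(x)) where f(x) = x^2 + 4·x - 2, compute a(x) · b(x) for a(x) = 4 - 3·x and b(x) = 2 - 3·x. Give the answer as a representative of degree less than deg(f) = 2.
a · b ≡ 26 - 54·x (mod f(x))

First multiply in Q[x] without reducing: a · b = 9·x^2 - 18·x + 8. Now divide by f(x) = x^2 + 4·x - 2, eliminating the leading term at each step:
  leading term 9·x^2: subtract (9)·f(x) = 9·x^2 + 36·x - 18, leaving 26 - 54·x
The degree is now < 2, so this is the remainder. Hence a · b ≡ 26 - 54·x in Q[x]/(f).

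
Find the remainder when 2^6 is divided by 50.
14

Use repeated squaring. Binary(6) = 110. Walk through the bits of the exponent 6 left-to-right: at each bit after the leading one, square the running value, then multiply by 2 if the bit is 1 (always reducing mod 50):
  bit 1 = 1 (leading): start with 2.
  bit 2 = 1: square 2^2 = 4; bit is 1, so multiply 4·2 = 8 (mod 50).
  bit 3 = 0: square 8^2 = 64 ≡ 14 (mod 50).
Final value: 2^6 ≡ 14 (mod 50).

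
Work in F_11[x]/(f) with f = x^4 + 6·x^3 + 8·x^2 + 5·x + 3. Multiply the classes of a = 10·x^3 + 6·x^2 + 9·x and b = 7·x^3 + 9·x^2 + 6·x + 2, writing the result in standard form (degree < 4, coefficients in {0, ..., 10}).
Multiply as integer polynomials: a · b = 70·x^6 + 132·x^5 + 177·x^4 + 137·x^3 + 66·x^2 + 18·x. Reducing coefficients mod 11: a · b ≡ 4·x^6 + x^4 + 5·x^3 + 7·x. Now divide by f(x) = x^4 + 6·x^3 + 8·x^2 + 5·x + 3 in F_11[x], eliminating the leading term at each step:
  leading term 4·x^6: subtract (4·x^2)·f(x) = 4·x^6 + 2·x^5 + 10·x^4 + 9·x^3 + x^2, leaving 9·x^5 + 2·x^4 + 7·x^3 + 10·x^2 + 7·x (coefficients mod 11)
  leading term 9·x^5: subtract (9·x)·f(x) = 9·x^5 + 10·x^4 + 6·x^3 + x^2 + 5·x, leaving 3·x^4 + x^3 + 9·x^2 + 2·x (coefficients mod 11)
  leading term 3·x^4: subtract (3)·f(x) = 3·x^4 + 7·x^3 + 2·x^2 + 4·x + 9, leaving 5·x^3 + 7·x^2 + 9·x + 2 (coefficients mod 11)
The degree is now < 4, so this is the remainder. Hence a · b ≡ 5·x^3 + 7·x^2 + 9·x + 2 in F_11[x]/(f).

Final answer: a · b ≡ 5·x^3 + 7·x^2 + 9·x + 2 (mod f(x))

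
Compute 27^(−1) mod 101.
Apply the extended Euclidean algorithm to (101, 27), tracking rows (r, s, t) with s·101 + t·27 = r. Each division r_prev = q·r_cur + r_new produces the new row as (previous row) − q·(current row):
  row A: (101, 1, 0)   [1·101 + 0·27 = 101]
  row B: (27, 0, 1)   [0·101 + 1·27 = 27]
  101 = 3·27 + 20   → row C = row A − 3·row B = (20, 1, −3)   [check: 1·101 − 3·27 = 20]
  27 = 1·20 + 7   → row D = row B − 1·row C = (7, −1, 4)   [check: −1·101 + 4·27 = 7]
  20 = 2·7 + 6   → row E = row C − 2·row D = (6, 3, −11)   [check: 3·101 − 11·27 = 6]
  7 = 1·6 + 1   → row F = row D − 1·row E = (1, −4, 15)   [check: −4·101 + 15·27 = 1]
  6 = 6·1 + 0   → remainder 0, stop. gcd = 1 (last nonzero row F).
The gcd is 1, so 27 is invertible mod 101. The last nonzero row gives −4·101 + 15·27 = 1, so t = 15. So 27^(−1) ≡ 15 (mod 101). Verify: 27 · 15 = 405 ≡ 1 (mod 101). ✓

Final answer: 27^(−1) ≡ 15 (mod 101)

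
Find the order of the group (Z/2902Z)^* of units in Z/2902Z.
|(Z/2902Z)^*| = 1450

(Z/2902Z)^* consists of the classes a with gcd(a, 2902) = 1, so its order is φ(2902). φ is multiplicative, with φ(p^e) = p^e − p^(e−1). Factorise 2902 = 2 · 1451. Then
  φ(2902) = (2 − 1) · (1451 − 1) = 1 · 1450 = 1450.
Thus |(Z/2902Z)^*| = 1450.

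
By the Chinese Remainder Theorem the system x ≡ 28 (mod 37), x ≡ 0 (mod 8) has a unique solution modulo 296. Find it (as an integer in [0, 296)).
The moduli 37, 8 are pairwise coprime, so by the CRT there is a unique solution mod 37·8 = 296.
Solve by successive substitution. Start with x ≡ 28 (mod 37).
  Combine with x ≡ 0 (mod 8): write x = 28 + 37·t and require 28 + 37·t ≡ 0 (mod 8), i.e. 37·t ≡ 0 − 28 ≡ 4 (mod 8). Since 37^(−1) ≡ 5 (mod 8) (37 ≡ 5 (mod 8)), t ≡ 5·4 ≡ 4 (mod 8). So x ≡ 28 + 37·4 = 176 (mod 296).
Unique solution in [0, 296): x = 176.

Final answer: x ≡ 176 (mod 296); the representative in [0, 296) is 176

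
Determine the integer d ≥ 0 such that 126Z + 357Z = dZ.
In the PID Z, (a, b) is generated by gcd(a, b). Compute gcd(357, 126) with the extended Euclidean algorithm, tracking rows (r, s, t) with s·357 + t·126 = r:
  row A: (357, 1, 0)   [1·357 + 0·126 = 357]
  row B: (126, 0, 1)   [0·357 + 1·126 = 126]
  357 = 2·126 + 105   → row C = row A − 2·row B = (105, 1, −2)   [check: 1·357 − 2·126 = 105]
  126 = 1·105 + 21   → row D = row B − 1·row C = (21, −1, 3)   [check: −1·357 + 3·126 = 21]
  105 = 5·21 + 0   → remainder 0, stop. gcd = 21 (last nonzero row D).
So gcd(126, 357) = 21, with Bézout identity −1·357 + 3·126 = 21. Containment (⊇): the Bézout identity exhibits 21 as an element of (126, 357), giving (21) ⊆ (126, 357). Containment (⊆): since 21 | 126 and 21 | 357 (126 = 21·6, 357 = 21·17), every Z-linear combination of 126 and 357 is divisible by 21, so (126, 357) ⊆ (21). Therefore (126, 357) = (21), d = 21.

Final answer: (126, 357) = (21); d = 21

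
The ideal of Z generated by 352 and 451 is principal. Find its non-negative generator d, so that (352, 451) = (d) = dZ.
(352, 451) = (11); d = 11

In the PID Z, (a, b) is generated by gcd(a, b). Compute gcd(451, 352) with the extended Euclidean algorithm, tracking rows (r, s, t) with s·451 + t·352 = r:
  row A: (451, 1, 0)   [1·451 + 0·352 = 451]
  row B: (352, 0, 1)   [0·451 + 1·352 = 352]
  451 = 1·352 + 99   → row C = row A − 1·row B = (99, 1, −1)   [check: 1·451 − 1·352 = 99]
  352 = 3·99 + 55   → row D = row B − 3·row C = (55, −3, 4)   [check: −3·451 + 4·352 = 55]
  99 = 1·55 + 44   → row E = row C − 1·row D = (44, 4, −5)   [check: 4·451 − 5·352 = 44]
  55 = 1·44 + 11   → row F = row D − 1·row E = (11, −7, 9)   [check: −7·451 + 9·352 = 11]
  44 = 4·11 + 0   → remainder 0, stop. gcd = 11 (last nonzero row F).
So gcd(352, 451) = 11, with Bézout identity −7·451 + 9·352 = 11. Containment (⊇): the Bézout identity exhibits 11 as an element of (352, 451), giving (11) ⊆ (352, 451). Containment (⊆): since 11 | 352 and 11 | 451 (352 = 11·32, 451 = 11·41), every Z-linear combination of 352 and 451 is divisible by 11, so (352, 451) ⊆ (11). Therefore (352, 451) = (11), d = 11.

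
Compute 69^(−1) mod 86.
69^(−1) ≡ 5 (mod 86)

Apply the extended Euclidean algorithm to (86, 69), tracking rows (r, s, t) with s·86 + t·69 = r. Each division r_prev = q·r_cur + r_new produces the new row as (previous row) − q·(current row):
  row A: (86, 1, 0)   [1·86 + 0·69 = 86]
  row B: (69, 0, 1)   [0·86 + 1·69 = 69]
  86 = 1·69 + 17   → row C = row A − 1·row B = (17, 1, −1)   [check: 1·86 − 1·69 = 17]
  69 = 4·17 + 1   → row D = row B − 4·row C = (1, −4, 5)   [check: −4·86 + 5·69 = 1]
  17 = 17·1 + 0   → remainder 0, stop. gcd = 1 (last nonzero row D).
The gcd is 1, so 69 is invertible mod 86. The last nonzero row gives −4·86 + 5·69 = 1, so t = 5. So 69^(−1) ≡ 5 (mod 86). Verify: 69 · 5 = 345 ≡ 1 (mod 86). ✓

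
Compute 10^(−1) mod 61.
10^(−1) ≡ 55 (mod 61)

Apply the extended Euclidean algorithm to (61, 10), tracking rows (r, s, t) with s·61 + t·10 = r. Each division r_prev = q·r_cur + r_new produces the new row as (previous row) − q·(current row):
  row A: (61, 1, 0)   [1·61 + 0·10 = 61]
  row B: (10, 0, 1)   [0·61 + 1·10 = 10]
  61 = 6·10 + 1   → row C = row A − 6·row B = (1, 1, −6)   [check: 1·61 − 6·10 = 1]
  10 = 10·1 + 0   → remainder 0, stop. gcd = 1 (last nonzero row C).
The gcd is 1, so 10 is invertible mod 61. The last nonzero row gives 1·61 − 6·10 = 1, so t = −6. So 10^(−1) ≡ −6 ≡ 55 (mod 61). Verify: 10 · 55 = 550 ≡ 1 (mod 61). ✓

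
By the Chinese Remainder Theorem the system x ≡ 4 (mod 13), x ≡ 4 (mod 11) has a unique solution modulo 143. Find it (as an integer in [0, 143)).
x ≡ 4 (mod 143); the representative in [0, 143) is 4

The moduli 13, 11 are pairwise coprime, so by the CRT there is a unique solution mod 13·11 = 143.
Solve by successive substitution. Start with x ≡ 4 (mod 13).
  Combine with x ≡ 4 (mod 11): write x = 4 + 13·t and require 4 + 13·t ≡ 4 (mod 11), i.e. 13·t ≡ 4 − 4 ≡ 0 (mod 11). Since 13^(−1) ≡ 6 (mod 11) (13 ≡ 2 (mod 11)), t ≡ 6·0 ≡ 0 (mod 11). So x ≡ 4 + 13·0 = 4 (mod 143).
Unique solution in [0, 143): x = 4.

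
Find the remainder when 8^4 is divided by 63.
Use repeated squaring. Binary(4) = 100. Walk through the bits of the exponent 4 left-to-right: at each bit after the leading one, square the running value, then multiply by 8 if the bit is 1 (always reducing mod 63):
  bit 1 = 1 (leading): start with 8.
  bit 2 = 0: square 8^2 = 64 ≡ 1 (mod 63).
  bit 3 = 0: square 1^2 = 1 (mod 63).
Final value: 8^4 ≡ 1 (mod 63).

Final answer: 1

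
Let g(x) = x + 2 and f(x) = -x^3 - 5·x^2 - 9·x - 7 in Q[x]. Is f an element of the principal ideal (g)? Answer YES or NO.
NO

In Q[x] the ideal (g) consists of all multiples of g, so f ∈ (g) iff g | f, i.e. iff the remainder of f on division by g is 0. Divide f by g (g is monic, so eliminate the leading term of the running remainder at each step):
  leading term -x^3: subtract (-x^2)·g(x) = -x^3 - 2·x^2, leaving -3·x^2 - 9·x - 7
  leading term -3·x^2: subtract (-3·x)·g(x) = -3·x^2 - 6·x, leaving -3·x - 7
  leading term -3·x: subtract (-3)·g(x) = -3·x - 6, leaving -1
The remainder r(x) = -1 ≠ 0 (and deg r < deg g), so g ∤ f, i.e. f ∉ (g).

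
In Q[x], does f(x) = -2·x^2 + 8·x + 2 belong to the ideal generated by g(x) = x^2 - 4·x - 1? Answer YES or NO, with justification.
In Q[x] the ideal (g) consists of all multiples of g, so f ∈ (g) iff g | f, i.e. iff the remainder of f on division by g is 0. Divide f by g (g is monic, so eliminate the leading term of the running remainder at each step):
  leading term -2·x^2: subtract (-2)·g(x) = -2·x^2 + 8·x + 2, leaving 0
The remainder is 0, so f(x) = g(x) · h(x) with h(x) = -2. Hence g | f, i.e. f ∈ (g).

Final answer: YES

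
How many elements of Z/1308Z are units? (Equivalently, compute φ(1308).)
An element a ∈ Z/1308Z is a unit iff gcd(a, 1308) = 1, so the number of units is φ(1308). φ is multiplicative, with φ(p^e) = p^e − p^(e−1). Factorise 1308 = 2^2 · 3 · 109. Then
  φ(1308) = (2^2 − 2^1) · (3 − 1) · (109 − 1) = 2 · 2 · 108 = 432.

Final answer: Z/1308Z has φ(1308) = 432 units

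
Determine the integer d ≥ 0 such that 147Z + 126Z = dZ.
In the PID Z, (a, b) is generated by gcd(a, b). Compute gcd(147, 126) with the extended Euclidean algorithm, tracking rows (r, s, t) with s·147 + t·126 = r:
  row A: (147, 1, 0)   [1·147 + 0·126 = 147]
  row B: (126, 0, 1)   [0·147 + 1·126 = 126]
  147 = 1·126 + 21   → row C = row A − 1·row B = (21, 1, −1)   [check: 1·147 − 1·126 = 21]
  126 = 6·21 + 0   → remainder 0, stop. gcd = 21 (last nonzero row C).
So gcd(147, 126) = 21, with Bézout identity 1·147 − 1·126 = 21. Containment (⊇): the Bézout identity exhibits 21 as an element of (147, 126), giving (21) ⊆ (147, 126). Containment (⊆): since 21 | 147 and 21 | 126 (147 = 21·7, 126 = 21·6), every Z-linear combination of 147 and 126 is divisible by 21, so (147, 126) ⊆ (21). Therefore (147, 126) = (21), d = 21.

Final answer: (147, 126) = (21); d = 21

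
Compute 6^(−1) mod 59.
6^(−1) ≡ 10 (mod 59)

Apply the extended Euclidean algorithm to (59, 6), tracking rows (r, s, t) with s·59 + t·6 = r. Each division r_prev = q·r_cur + r_new produces the new row as (previous row) − q·(current row):
  row A: (59, 1, 0)   [1·59 + 0·6 = 59]
  row B: (6, 0, 1)   [0·59 + 1·6 = 6]
  59 = 9·6 + 5   → row C = row A − 9·row B = (5, 1, −9)   [check: 1·59 − 9·6 = 5]
  6 = 1·5 + 1   → row D = row B − 1·row C = (1, −1, 10)   [check: −1·59 + 10·6 = 1]
  5 = 5·1 + 0   → remainder 0, stop. gcd = 1 (last nonzero row D).
The gcd is 1, so 6 is invertible mod 59. The last nonzero row gives −1·59 + 10·6 = 1, so t = 10. So 6^(−1) ≡ 10 (mod 59). Verify: 6 · 10 = 60 ≡ 1 (mod 59). ✓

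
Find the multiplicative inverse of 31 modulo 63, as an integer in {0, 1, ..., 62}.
31^(−1) ≡ 61 (mod 63)

Apply the extended Euclidean algorithm to (63, 31), tracking rows (r, s, t) with s·63 + t·31 = r. Each division r_prev = q·r_cur + r_new produces the new row as (previous row) − q·(current row):
  row A: (63, 1, 0)   [1·63 + 0·31 = 63]
  row B: (31, 0, 1)   [0·63 + 1·31 = 31]
  63 = 2·31 + 1   → row C = row A − 2·row B = (1, 1, −2)   [check: 1·63 − 2·31 = 1]
  31 = 31·1 + 0   → remainder 0, stop. gcd = 1 (last nonzero row C).
The gcd is 1, so 31 is invertible mod 63. The last nonzero row gives 1·63 − 2·31 = 1, so t = −2. So 31^(−1) ≡ −2 ≡ 61 (mod 63). Verify: 31 · 61 = 1891 ≡ 1 (mod 63). ✓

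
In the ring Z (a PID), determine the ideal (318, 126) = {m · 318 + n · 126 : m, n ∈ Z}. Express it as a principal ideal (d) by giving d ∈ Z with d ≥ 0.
In the PID Z, (a, b) is generated by gcd(a, b). Compute gcd(318, 126) with the extended Euclidean algorithm, tracking rows (r, s, t) with s·318 + t·126 = r:
  row A: (318, 1, 0)   [1·318 + 0·126 = 318]
  row B: (126, 0, 1)   [0·318 + 1·126 = 126]
  318 = 2·126 + 66   → row C = row A − 2·row B = (66, 1, −2)   [check: 1·318 − 2·126 = 66]
  126 = 1·66 + 60   → row D = row B − 1·row C = (60, −1, 3)   [check: −1·318 + 3·126 = 60]
  66 = 1·60 + 6   → row E = row C − 1·row D = (6, 2, −5)   [check: 2·318 − 5·126 = 6]
  60 = 10·6 + 0   → remainder 0, stop. gcd = 6 (last nonzero row E).
So gcd(318, 126) = 6, with Bézout identity 2·318 − 5·126 = 6. Containment (⊇): the Bézout identity exhibits 6 as an element of (318, 126), giving (6) ⊆ (318, 126). Containment (⊆): since 6 | 318 and 6 | 126 (318 = 6·53, 126 = 6·21), every Z-linear combination of 318 and 126 is divisible by 6, so (318, 126) ⊆ (6). Therefore (318, 126) = (6), d = 6.

Final answer: (318, 126) = (6); d = 6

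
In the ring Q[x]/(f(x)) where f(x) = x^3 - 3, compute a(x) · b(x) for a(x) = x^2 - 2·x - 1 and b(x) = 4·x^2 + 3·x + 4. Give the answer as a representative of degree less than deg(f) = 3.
First multiply in Q[x] without reducing: a · b = 4·x^4 - 5·x^3 - 6·x^2 - 11·x - 4. Now divide by f(x) = x^3 - 3, eliminating the leading term at each step:
  leading term 4·x^4: subtract (4·x)·f(x) = 4·x^4 - 12·x, leaving -5·x^3 - 6·x^2 + x - 4
  leading term -5·x^3: subtract (-5)·f(x) = 15 - 5·x^3, leaving -6·x^2 + x - 19
The degree is now < 3, so this is the remainder. Hence a · b ≡ -6·x^2 + x - 19 in Q[x]/(f).

Final answer: a · b ≡ -6·x^2 + x - 19 (mod f(x))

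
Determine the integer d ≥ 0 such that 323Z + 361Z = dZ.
In the PID Z, (a, b) is generated by gcd(a, b). Compute gcd(361, 323) with the extended Euclidean algorithm, tracking rows (r, s, t) with s·361 + t·323 = r:
  row A: (361, 1, 0)   [1·361 + 0·323 = 361]
  row B: (323, 0, 1)   [0·361 + 1·323 = 323]
  361 = 1·323 + 38   → row C = row A − 1·row B = (38, 1, −1)   [check: 1·361 − 1·323 = 38]
  323 = 8·38 + 19   → row D = row B − 8·row C = (19, −8, 9)   [check: −8·361 + 9·323 = 19]
  38 = 2·19 + 0   → remainder 0, stop. gcd = 19 (last nonzero row D).
So gcd(323, 361) = 19, with Bézout identity −8·361 + 9·323 = 19. Containment (⊇): the Bézout identity exhibits 19 as an element of (323, 361), giving (19) ⊆ (323, 361). Containment (⊆): since 19 | 323 and 19 | 361 (323 = 19·17, 361 = 19·19), every Z-linear combination of 323 and 361 is divisible by 19, so (323, 361) ⊆ (19). Therefore (323, 361) = (19), d = 19.

Final answer: (323, 361) = (19); d = 19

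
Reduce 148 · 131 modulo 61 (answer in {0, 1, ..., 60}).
Reduce the factors first: 148 ≡ 26, 131 ≡ 9 (mod 61), so 148 · 131 ≡ 26 · 9 (mod 61). 26 · 9 = 234. Dividing by 61: 234 = 3·61 + 51. So (148 · 131) mod 61 = 51.

Final answer: 51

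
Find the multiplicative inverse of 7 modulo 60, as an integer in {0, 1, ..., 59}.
Apply the extended Euclidean algorithm to (60, 7), tracking rows (r, s, t) with s·60 + t·7 = r. Each division r_prev = q·r_cur + r_new produces the new row as (previous row) − q·(current row):
  row A: (60, 1, 0)   [1·60 + 0·7 = 60]
  row B: (7, 0, 1)   [0·60 + 1·7 = 7]
  60 = 8·7 + 4   → row C = row A − 8·row B = (4, 1, −8)   [check: 1·60 − 8·7 = 4]
  7 = 1·4 + 3   → row D = row B − 1·row C = (3, −1, 9)   [check: −1·60 + 9·7 = 3]
  4 = 1·3 + 1   → row E = row C − 1·row D = (1, 2, −17)   [check: 2·60 − 17·7 = 1]
  3 = 3·1 + 0   → remainder 0, stop. gcd = 1 (last nonzero row E).
The gcd is 1, so 7 is invertible mod 60. The last nonzero row gives 2·60 − 17·7 = 1, so t = −17. So 7^(−1) ≡ −17 ≡ 43 (mod 60). Verify: 7 · 43 = 301 ≡ 1 (mod 60). ✓

Final answer: 7^(−1) ≡ 43 (mod 60)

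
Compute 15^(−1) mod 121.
15^(−1) ≡ 113 (mod 121)

Apply the extended Euclidean algorithm to (121, 15), tracking rows (r, s, t) with s·121 + t·15 = r. Each division r_prev = q·r_cur + r_new produces the new row as (previous row) − q·(current row):
  row A: (121, 1, 0)   [1·121 + 0·15 = 121]
  row B: (15, 0, 1)   [0·121 + 1·15 = 15]
  121 = 8·15 + 1   → row C = row A − 8·row B = (1, 1, −8)   [check: 1·121 − 8·15 = 1]
  15 = 15·1 + 0   → remainder 0, stop. gcd = 1 (last nonzero row C).
The gcd is 1, so 15 is invertible mod 121. The last nonzero row gives 1·121 − 8·15 = 1, so t = −8. So 15^(−1) ≡ −8 ≡ 113 (mod 121). Verify: 15 · 113 = 1695 ≡ 1 (mod 121). ✓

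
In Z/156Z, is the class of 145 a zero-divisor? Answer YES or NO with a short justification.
gcd(145, 156) = 1, so 145 is a unit in Z/156Z (it has a multiplicative inverse). A unit cannot be a zero-divisor: if 145·b ≡ 0 then multiplying both sides by 145^(−1) gives b ≡ 0. So 145 is not a zero-divisor.

Final answer: NO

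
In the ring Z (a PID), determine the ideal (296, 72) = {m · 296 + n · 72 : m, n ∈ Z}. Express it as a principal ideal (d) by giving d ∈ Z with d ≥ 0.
(296, 72) = (8); d = 8

In the PID Z, (a, b) is generated by gcd(a, b). Compute gcd(296, 72) with the extended Euclidean algorithm, tracking rows (r, s, t) with s·296 + t·72 = r:
  row A: (296, 1, 0)   [1·296 + 0·72 = 296]
  row B: (72, 0, 1)   [0·296 + 1·72 = 72]
  296 = 4·72 + 8   → row C = row A − 4·row B = (8, 1, −4)   [check: 1·296 − 4·72 = 8]
  72 = 9·8 + 0   → remainder 0, stop. gcd = 8 (last nonzero row C).
So gcd(296, 72) = 8, with Bézout identity 1·296 − 4·72 = 8. Containment (⊇): the Bézout identity exhibits 8 as an element of (296, 72), giving (8) ⊆ (296, 72). Containment (⊆): since 8 | 296 and 8 | 72 (296 = 8·37, 72 = 8·9), every Z-linear combination of 296 and 72 is divisible by 8, so (296, 72) ⊆ (8). Therefore (296, 72) = (8), d = 8.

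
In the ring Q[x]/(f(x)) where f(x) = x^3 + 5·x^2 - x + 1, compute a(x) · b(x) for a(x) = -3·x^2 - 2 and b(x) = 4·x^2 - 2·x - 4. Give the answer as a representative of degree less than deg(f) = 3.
First multiply in Q[x] without reducing: a · b = -12·x^4 + 6·x^3 + 4·x^2 + 4·x + 8. Now divide by f(x) = x^3 + 5·x^2 - x + 1, eliminating the leading term at each step:
  leading term -12·x^4: subtract (-12·x)·f(x) = -12·x^4 - 60·x^3 + 12·x^2 - 12·x, leaving 66·x^3 - 8·x^2 + 16·x + 8
  leading term 66·x^3: subtract (66)·f(x) = 66·x^3 + 330·x^2 - 66·x + 66, leaving -338·x^2 + 82·x - 58
The degree is now < 3, so this is the remainder. Hence a · b ≡ -338·x^2 + 82·x - 58 in Q[x]/(f).

Final answer: a · b ≡ -338·x^2 + 82·x - 58 (mod f(x))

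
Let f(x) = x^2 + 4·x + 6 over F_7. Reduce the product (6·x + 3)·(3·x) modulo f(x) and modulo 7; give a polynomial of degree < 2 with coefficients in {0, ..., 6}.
a · b ≡ 4 (mod f(x))

Multiply as integer polynomials: a · b = 18·x^2 + 9·x. Reducing coefficients mod 7: a · b ≡ 4·x^2 + 2·x. Now divide by f(x) = x^2 + 4·x + 6 in F_7[x], eliminating the leading term at each step:
  leading term 4·x^2: subtract (4)·f(x) = 4·x^2 + 2·x + 3, leaving 4 (coefficients mod 7)
The degree is now < 2, so this is the remainder. Hence a · b ≡ 4 in F_7[x]/(f).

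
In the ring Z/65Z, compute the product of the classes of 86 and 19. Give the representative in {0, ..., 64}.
Reduce the factors first: 86 ≡ 21 (mod 65), so 86 · 19 ≡ 21 · 19 (mod 65). 21 · 19 = 399. Dividing by 65: 399 = 6·65 + 9. So (86 · 19) mod 65 = 9.

Final answer: 9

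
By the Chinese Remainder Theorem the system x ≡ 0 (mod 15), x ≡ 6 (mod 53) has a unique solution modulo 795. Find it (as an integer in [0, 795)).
x ≡ 165 (mod 795); the representative in [0, 795) is 165

The moduli 15, 53 are pairwise coprime, so by the CRT there is a unique solution mod 15·53 = 795.
Solve by successive substitution. Start with x ≡ 0 (mod 15).
  Combine with x ≡ 6 (mod 53): write x = 15·t and require 15·t ≡ 6 (mod 53). Since 15^(−1) ≡ 46 (mod 53), t ≡ 46·6 ≡ 11 (mod 53). So x ≡ 15·11 = 165 (mod 795).
Unique solution in [0, 795): x = 165.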